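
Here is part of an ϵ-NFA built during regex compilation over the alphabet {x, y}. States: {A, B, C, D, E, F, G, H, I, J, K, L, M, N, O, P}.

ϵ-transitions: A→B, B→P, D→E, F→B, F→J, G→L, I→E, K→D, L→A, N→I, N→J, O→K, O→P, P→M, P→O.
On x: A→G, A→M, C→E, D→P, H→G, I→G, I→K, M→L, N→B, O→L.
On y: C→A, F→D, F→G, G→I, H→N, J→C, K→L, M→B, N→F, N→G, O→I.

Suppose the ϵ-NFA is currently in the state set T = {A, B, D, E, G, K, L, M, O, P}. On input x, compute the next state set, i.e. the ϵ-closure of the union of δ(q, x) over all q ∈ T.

A on x → {G, M}.
D on x → {P}.
M on x → {L}.
O on x → {L}.
No x-transition from B, E, G, K, L, P.
Union after reading x: {G, L, M, P}.
Now take the ϵ-closure:
From L via ϵ: add A.
From P via ϵ: add O.
From A via ϵ: add B.
From O via ϵ: add K.
From K via ϵ: add D.
From D via ϵ: add E.
No new states can be added; the closed set is {A, B, D, E, G, K, L, M, O, P}.

{A, B, D, E, G, K, L, M, O, P}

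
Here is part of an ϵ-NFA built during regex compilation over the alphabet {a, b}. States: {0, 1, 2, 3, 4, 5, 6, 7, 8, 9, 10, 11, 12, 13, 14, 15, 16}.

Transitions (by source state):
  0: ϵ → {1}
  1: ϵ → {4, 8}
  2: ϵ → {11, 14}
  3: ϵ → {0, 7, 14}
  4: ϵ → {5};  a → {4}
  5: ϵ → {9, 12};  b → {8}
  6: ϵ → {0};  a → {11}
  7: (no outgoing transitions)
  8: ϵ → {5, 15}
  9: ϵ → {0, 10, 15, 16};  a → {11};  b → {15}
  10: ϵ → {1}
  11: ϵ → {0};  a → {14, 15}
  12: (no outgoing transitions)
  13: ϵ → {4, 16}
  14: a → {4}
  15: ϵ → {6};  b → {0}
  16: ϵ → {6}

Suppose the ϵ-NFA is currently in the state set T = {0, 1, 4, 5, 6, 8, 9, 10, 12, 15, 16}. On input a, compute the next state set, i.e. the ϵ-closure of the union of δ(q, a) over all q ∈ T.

{0, 1, 4, 5, 6, 8, 9, 10, 11, 12, 15, 16}

4 on a → {4}.
6 on a → {11}.
9 on a → {11}.
No a-transition from 0, 1, 5, 8, 10, 12, 15, 16.
Union after reading a: {4, 11}.
Now take the ϵ-closure:
From 4 via ϵ: add 5.
From 11 via ϵ: add 0.
From 0 via ϵ: add 1.
From 5 via ϵ: add 9, 12.
From 1 via ϵ: add 8.
From 9 via ϵ: add 10, 15, 16.
From 15 via ϵ: add 6.
No new states can be added; the closed set is {0, 1, 4, 5, 6, 8, 9, 10, 11, 12, 15, 16}.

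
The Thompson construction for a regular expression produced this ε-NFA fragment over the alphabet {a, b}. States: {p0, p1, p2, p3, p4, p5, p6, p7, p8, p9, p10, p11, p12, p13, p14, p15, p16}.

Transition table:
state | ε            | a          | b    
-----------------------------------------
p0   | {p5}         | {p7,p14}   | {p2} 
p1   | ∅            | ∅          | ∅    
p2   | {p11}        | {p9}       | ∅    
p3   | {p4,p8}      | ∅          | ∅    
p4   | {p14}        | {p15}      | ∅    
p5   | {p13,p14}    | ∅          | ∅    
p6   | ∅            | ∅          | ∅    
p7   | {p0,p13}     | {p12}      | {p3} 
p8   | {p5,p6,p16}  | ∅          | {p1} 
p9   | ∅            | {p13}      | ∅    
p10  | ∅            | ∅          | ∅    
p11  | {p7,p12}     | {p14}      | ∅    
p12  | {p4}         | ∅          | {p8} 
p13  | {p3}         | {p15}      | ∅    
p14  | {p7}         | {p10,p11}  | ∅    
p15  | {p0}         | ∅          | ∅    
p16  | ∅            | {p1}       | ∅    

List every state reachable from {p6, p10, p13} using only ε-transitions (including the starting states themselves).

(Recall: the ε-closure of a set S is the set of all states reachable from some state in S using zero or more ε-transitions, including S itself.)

{p0, p3, p4, p5, p6, p7, p8, p10, p13, p14, p16}

Start with {p6, p10, p13}.
From p13 via ε: add p3.
From p3 via ε: add p4, p8.
From p4 via ε: add p14.
From p8 via ε: add p5, p16.
From p14 via ε: add p7.
From p7 via ε: add p0.
No new states can be added; the closed set is {p0, p3, p4, p5, p6, p7, p8, p10, p13, p14, p16}.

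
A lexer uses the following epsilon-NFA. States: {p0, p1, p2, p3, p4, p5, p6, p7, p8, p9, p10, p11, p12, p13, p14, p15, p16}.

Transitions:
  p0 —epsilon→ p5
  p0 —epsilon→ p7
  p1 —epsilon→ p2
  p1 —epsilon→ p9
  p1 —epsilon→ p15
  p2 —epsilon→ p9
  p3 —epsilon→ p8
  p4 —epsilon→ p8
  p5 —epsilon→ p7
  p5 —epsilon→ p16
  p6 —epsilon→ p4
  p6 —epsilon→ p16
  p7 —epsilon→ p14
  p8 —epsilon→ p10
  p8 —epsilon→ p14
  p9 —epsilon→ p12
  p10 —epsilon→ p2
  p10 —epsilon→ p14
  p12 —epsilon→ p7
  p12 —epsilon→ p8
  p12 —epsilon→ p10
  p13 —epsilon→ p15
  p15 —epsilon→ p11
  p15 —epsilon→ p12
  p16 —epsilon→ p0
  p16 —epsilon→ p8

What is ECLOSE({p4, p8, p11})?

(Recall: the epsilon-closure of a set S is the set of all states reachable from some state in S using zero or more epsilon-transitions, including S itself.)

{p2, p4, p7, p8, p9, p10, p11, p12, p14}

Start with {p4, p8, p11}.
From p8 via epsilon: add p10, p14.
From p10 via epsilon: add p2.
From p2 via epsilon: add p9.
From p9 via epsilon: add p12.
From p12 via epsilon: add p7.
No new states can be added; the closed set is {p2, p4, p7, p8, p9, p10, p11, p12, p14}.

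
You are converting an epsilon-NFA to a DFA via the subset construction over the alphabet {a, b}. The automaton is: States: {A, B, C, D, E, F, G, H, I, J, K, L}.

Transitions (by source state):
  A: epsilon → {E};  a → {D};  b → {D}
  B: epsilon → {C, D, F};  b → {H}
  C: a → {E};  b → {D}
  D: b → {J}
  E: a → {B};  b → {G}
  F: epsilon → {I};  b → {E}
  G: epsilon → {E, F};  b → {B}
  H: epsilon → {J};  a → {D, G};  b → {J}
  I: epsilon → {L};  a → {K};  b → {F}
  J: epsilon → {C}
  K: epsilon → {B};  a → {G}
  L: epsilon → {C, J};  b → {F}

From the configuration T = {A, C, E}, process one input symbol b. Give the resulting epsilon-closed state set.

A on b → {D}.
C on b → {D}.
E on b → {G}.
Union after reading b: {D, G}.
Now take the epsilon-closure:
From G via epsilon: add E, F.
From F via epsilon: add I.
From I via epsilon: add L.
From L via epsilon: add C, J.
No new states can be added; the closed set is {C, D, E, F, G, I, J, L}.

{C, D, E, F, G, I, J, L}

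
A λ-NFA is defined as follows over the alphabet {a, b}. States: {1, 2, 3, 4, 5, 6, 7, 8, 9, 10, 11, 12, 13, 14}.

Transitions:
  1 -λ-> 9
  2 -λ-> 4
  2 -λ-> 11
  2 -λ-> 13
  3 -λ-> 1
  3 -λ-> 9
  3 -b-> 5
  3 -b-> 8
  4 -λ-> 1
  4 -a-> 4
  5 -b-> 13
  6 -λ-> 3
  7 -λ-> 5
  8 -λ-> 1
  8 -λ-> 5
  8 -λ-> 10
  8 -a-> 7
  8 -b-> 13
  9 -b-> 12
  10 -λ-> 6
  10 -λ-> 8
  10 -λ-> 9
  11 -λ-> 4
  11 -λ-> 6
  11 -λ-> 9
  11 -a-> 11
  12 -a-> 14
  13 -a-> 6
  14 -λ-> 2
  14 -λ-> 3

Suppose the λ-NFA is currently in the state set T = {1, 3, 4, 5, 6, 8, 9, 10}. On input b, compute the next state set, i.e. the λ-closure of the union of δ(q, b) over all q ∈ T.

{1, 3, 5, 6, 8, 9, 10, 12, 13}

3 on b → {5, 8}.
5 on b → {13}.
8 on b → {13}.
9 on b → {12}.
No b-transition from 1, 4, 6, 10.
Union after reading b: {5, 8, 12, 13}.
Now take the λ-closure:
From 8 via λ: add 1, 10.
From 1 via λ: add 9.
From 10 via λ: add 6.
From 6 via λ: add 3.
No new states can be added; the closed set is {1, 3, 5, 6, 8, 9, 10, 12, 13}.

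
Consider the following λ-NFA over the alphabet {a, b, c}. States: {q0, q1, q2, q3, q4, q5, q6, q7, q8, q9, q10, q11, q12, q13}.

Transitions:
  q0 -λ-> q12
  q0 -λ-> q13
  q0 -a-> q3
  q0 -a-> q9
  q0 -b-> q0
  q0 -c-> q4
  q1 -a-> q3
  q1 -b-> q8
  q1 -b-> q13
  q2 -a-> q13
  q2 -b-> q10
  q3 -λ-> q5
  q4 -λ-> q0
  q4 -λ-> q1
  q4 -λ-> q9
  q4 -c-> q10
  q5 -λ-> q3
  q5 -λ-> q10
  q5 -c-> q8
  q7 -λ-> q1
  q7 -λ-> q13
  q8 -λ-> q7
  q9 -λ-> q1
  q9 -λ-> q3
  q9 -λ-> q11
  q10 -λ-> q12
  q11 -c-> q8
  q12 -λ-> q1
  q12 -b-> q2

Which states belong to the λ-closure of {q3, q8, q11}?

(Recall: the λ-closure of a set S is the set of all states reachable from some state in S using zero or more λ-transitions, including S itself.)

{q1, q3, q5, q7, q8, q10, q11, q12, q13}

Start with {q3, q8, q11}.
From q3 via λ: add q5.
From q8 via λ: add q7.
From q5 via λ: add q10.
From q7 via λ: add q1, q13.
From q10 via λ: add q12.
No new states can be added; the closed set is {q1, q3, q5, q7, q8, q10, q11, q12, q13}.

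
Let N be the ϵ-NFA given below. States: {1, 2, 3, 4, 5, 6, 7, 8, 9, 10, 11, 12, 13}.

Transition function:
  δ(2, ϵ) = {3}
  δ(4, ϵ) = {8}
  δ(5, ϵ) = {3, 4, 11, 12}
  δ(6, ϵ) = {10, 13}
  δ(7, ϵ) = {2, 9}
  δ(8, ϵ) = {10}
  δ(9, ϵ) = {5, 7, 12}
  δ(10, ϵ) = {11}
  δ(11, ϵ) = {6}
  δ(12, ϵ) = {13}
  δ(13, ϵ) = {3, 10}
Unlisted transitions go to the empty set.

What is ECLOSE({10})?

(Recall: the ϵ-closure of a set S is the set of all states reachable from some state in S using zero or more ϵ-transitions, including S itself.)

{3, 6, 10, 11, 13}

Start with {10}.
From 10 via ϵ: add 11.
From 11 via ϵ: add 6.
From 6 via ϵ: add 13.
From 13 via ϵ: add 3.
No new states can be added; the closed set is {3, 6, 10, 11, 13}.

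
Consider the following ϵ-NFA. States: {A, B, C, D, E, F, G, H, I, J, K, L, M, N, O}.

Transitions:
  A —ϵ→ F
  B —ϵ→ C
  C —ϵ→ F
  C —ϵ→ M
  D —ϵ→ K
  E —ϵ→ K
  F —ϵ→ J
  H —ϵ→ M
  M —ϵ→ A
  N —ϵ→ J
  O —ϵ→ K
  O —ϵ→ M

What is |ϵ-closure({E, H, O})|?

8

Start with {E, H, O}.
From E via ϵ: add K.
From H via ϵ: add M.
From M via ϵ: add A.
From A via ϵ: add F.
From F via ϵ: add J.
ϵ-closure = {A, E, F, H, J, K, M, O}, which has 8 states.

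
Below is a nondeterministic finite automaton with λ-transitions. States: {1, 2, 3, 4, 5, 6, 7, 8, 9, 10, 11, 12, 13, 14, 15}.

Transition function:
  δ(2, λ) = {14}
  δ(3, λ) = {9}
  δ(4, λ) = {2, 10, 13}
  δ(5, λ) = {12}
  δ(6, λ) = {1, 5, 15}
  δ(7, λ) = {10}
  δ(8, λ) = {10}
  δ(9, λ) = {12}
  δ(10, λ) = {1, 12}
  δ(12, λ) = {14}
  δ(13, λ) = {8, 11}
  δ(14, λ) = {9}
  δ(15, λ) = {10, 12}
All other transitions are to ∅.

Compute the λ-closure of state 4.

Start with {4}.
From 4 via λ: add 2, 10, 13.
From 2 via λ: add 14.
From 10 via λ: add 1, 12.
From 13 via λ: add 8, 11.
From 14 via λ: add 9.
No new states can be added; the closed set is {1, 2, 4, 8, 9, 10, 11, 12, 13, 14}.

{1, 2, 4, 8, 9, 10, 11, 12, 13, 14}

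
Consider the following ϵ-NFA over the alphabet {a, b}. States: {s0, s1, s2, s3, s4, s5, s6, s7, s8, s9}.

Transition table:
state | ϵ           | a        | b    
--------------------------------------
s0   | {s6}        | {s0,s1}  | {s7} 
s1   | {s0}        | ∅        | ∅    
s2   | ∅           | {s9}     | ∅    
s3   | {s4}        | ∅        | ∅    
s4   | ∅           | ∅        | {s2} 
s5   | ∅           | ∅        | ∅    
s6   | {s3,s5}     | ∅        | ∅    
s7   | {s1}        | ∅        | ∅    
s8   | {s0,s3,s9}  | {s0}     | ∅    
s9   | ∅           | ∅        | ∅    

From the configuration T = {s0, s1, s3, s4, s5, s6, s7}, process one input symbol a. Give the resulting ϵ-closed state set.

s0 on a → {s0, s1}.
No a-transition from s1, s3, s4, s5, s6, s7.
Union after reading a: {s0, s1}.
Now take the ϵ-closure:
From s0 via ϵ: add s6.
From s6 via ϵ: add s3, s5.
From s3 via ϵ: add s4.
No new states can be added; the closed set is {s0, s1, s3, s4, s5, s6}.

{s0, s1, s3, s4, s5, s6}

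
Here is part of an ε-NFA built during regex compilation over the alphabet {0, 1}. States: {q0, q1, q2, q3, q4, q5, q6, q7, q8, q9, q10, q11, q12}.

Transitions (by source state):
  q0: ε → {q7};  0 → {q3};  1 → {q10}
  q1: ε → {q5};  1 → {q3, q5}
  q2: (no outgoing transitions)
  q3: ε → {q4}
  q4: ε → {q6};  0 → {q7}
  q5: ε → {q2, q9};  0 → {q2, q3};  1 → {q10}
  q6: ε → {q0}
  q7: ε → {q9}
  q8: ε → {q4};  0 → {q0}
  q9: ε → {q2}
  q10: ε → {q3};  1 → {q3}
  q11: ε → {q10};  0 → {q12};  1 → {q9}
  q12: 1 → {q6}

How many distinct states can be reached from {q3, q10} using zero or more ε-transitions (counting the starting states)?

8

Start with {q3, q10}.
From q3 via ε: add q4.
From q4 via ε: add q6.
From q6 via ε: add q0.
From q0 via ε: add q7.
From q7 via ε: add q9.
From q9 via ε: add q2.
ε-closure = {q0, q2, q3, q4, q6, q7, q9, q10}, which has 8 states.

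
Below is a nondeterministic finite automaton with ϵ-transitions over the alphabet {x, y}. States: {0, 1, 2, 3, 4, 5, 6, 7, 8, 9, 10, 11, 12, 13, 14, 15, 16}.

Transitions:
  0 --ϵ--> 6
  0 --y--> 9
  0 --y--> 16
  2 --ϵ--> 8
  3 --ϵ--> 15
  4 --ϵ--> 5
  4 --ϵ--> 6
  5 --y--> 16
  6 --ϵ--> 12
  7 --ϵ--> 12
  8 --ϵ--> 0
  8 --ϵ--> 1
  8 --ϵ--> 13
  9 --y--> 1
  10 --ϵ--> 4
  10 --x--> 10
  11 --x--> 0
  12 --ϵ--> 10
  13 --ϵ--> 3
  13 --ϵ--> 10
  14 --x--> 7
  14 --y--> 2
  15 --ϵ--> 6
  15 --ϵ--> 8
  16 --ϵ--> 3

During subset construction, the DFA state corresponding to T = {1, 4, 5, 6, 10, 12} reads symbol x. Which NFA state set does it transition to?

{4, 5, 6, 10, 12}

10 on x → {10}.
No x-transition from 1, 4, 5, 6, 12.
Union after reading x: {10}.
Now take the ϵ-closure:
From 10 via ϵ: add 4.
From 4 via ϵ: add 5, 6.
From 6 via ϵ: add 12.
No new states can be added; the closed set is {4, 5, 6, 10, 12}.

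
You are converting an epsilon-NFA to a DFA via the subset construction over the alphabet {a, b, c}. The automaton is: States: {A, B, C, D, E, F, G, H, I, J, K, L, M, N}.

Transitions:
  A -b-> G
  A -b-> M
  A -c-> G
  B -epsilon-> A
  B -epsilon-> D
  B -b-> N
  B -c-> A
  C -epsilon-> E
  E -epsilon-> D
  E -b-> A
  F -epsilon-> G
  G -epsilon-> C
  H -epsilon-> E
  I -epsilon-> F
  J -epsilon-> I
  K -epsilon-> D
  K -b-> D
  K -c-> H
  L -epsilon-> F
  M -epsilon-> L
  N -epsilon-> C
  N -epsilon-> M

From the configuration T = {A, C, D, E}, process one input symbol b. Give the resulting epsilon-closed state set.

{A, C, D, E, F, G, L, M}

A on b → {G, M}.
E on b → {A}.
No b-transition from C, D.
Union after reading b: {A, G, M}.
Now take the epsilon-closure:
From G via epsilon: add C.
From M via epsilon: add L.
From C via epsilon: add E.
From L via epsilon: add F.
From E via epsilon: add D.
No new states can be added; the closed set is {A, C, D, E, F, G, L, M}.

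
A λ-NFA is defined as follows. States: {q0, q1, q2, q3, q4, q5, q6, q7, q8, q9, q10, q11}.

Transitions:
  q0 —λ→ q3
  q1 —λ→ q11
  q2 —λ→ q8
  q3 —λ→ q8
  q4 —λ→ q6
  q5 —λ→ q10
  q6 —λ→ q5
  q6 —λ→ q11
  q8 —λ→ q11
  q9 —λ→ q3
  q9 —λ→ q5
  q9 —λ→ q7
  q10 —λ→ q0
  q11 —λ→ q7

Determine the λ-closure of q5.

Start with {q5}.
From q5 via λ: add q10.
From q10 via λ: add q0.
From q0 via λ: add q3.
From q3 via λ: add q8.
From q8 via λ: add q11.
From q11 via λ: add q7.
No new states can be added; the closed set is {q0, q3, q5, q7, q8, q10, q11}.

{q0, q3, q5, q7, q8, q10, q11}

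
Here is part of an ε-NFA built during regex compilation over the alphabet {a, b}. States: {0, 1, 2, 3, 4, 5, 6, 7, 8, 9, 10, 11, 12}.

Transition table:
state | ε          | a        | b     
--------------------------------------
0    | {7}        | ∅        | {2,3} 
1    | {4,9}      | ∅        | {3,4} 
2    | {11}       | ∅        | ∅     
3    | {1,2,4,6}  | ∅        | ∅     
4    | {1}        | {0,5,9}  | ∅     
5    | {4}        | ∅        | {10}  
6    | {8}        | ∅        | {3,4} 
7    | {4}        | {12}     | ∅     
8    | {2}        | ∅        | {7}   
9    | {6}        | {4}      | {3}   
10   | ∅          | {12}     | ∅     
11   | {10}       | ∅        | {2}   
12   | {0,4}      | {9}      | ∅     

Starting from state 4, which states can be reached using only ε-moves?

Start with {4}.
From 4 via ε: add 1.
From 1 via ε: add 9.
From 9 via ε: add 6.
From 6 via ε: add 8.
From 8 via ε: add 2.
From 2 via ε: add 11.
From 11 via ε: add 10.
No new states can be added; the closed set is {1, 2, 4, 6, 8, 9, 10, 11}.

{1, 2, 4, 6, 8, 9, 10, 11}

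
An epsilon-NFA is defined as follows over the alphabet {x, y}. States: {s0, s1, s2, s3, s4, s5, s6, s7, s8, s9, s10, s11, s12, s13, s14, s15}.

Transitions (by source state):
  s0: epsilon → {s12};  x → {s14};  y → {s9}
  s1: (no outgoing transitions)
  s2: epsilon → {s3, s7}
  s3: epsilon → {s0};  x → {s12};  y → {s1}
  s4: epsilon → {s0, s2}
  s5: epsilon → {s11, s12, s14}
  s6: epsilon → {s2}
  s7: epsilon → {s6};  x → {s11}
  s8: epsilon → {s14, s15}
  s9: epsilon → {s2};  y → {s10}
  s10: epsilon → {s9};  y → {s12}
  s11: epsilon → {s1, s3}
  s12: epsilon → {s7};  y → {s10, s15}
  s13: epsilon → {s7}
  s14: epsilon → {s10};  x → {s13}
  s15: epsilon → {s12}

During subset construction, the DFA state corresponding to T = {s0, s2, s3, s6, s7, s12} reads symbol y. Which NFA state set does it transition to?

{s0, s1, s2, s3, s6, s7, s9, s10, s12, s15}

s0 on y → {s9}.
s3 on y → {s1}.
s12 on y → {s10, s15}.
No y-transition from s2, s6, s7.
Union after reading y: {s1, s9, s10, s15}.
Now take the epsilon-closure:
From s9 via epsilon: add s2.
From s15 via epsilon: add s12.
From s2 via epsilon: add s3, s7.
From s3 via epsilon: add s0.
From s7 via epsilon: add s6.
No new states can be added; the closed set is {s0, s1, s2, s3, s6, s7, s9, s10, s12, s15}.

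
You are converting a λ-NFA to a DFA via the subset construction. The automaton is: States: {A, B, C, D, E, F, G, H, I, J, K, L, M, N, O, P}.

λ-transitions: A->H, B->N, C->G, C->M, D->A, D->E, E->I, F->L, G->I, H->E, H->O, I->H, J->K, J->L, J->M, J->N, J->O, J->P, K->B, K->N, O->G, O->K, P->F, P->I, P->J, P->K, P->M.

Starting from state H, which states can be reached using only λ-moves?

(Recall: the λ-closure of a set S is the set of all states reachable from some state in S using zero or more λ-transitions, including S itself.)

{B, E, G, H, I, K, N, O}

Start with {H}.
From H via λ: add E, O.
From E via λ: add I.
From O via λ: add G, K.
From K via λ: add B, N.
No new states can be added; the closed set is {B, E, G, H, I, K, N, O}.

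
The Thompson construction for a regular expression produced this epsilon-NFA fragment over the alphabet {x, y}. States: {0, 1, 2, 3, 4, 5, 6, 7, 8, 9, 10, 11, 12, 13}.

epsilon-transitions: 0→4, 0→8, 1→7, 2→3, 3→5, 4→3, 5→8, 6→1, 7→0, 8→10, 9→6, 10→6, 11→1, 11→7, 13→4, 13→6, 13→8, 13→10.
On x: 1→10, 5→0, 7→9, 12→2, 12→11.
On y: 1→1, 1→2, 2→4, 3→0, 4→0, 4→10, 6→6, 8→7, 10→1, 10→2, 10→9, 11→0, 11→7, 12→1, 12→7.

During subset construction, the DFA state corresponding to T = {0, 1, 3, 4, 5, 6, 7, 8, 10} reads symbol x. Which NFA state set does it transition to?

{0, 1, 3, 4, 5, 6, 7, 8, 9, 10}

1 on x → {10}.
5 on x → {0}.
7 on x → {9}.
No x-transition from 0, 3, 4, 6, 8, 10.
Union after reading x: {0, 9, 10}.
Now take the epsilon-closure:
From 0 via epsilon: add 4, 8.
From 9 via epsilon: add 6.
From 4 via epsilon: add 3.
From 6 via epsilon: add 1.
From 1 via epsilon: add 7.
From 3 via epsilon: add 5.
No new states can be added; the closed set is {0, 1, 3, 4, 5, 6, 7, 8, 9, 10}.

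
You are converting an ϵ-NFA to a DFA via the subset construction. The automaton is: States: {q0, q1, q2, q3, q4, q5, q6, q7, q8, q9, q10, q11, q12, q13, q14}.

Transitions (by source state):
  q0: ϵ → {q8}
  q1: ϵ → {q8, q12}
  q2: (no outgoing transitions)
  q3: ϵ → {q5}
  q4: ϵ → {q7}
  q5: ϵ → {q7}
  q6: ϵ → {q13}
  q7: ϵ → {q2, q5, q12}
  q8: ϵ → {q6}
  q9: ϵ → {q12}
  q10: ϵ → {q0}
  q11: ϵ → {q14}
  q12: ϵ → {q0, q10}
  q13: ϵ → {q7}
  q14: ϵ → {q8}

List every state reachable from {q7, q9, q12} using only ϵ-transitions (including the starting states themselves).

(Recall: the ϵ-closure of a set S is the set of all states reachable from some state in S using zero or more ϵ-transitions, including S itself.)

Start with {q7, q9, q12}.
From q7 via ϵ: add q2, q5.
From q12 via ϵ: add q0, q10.
From q0 via ϵ: add q8.
From q8 via ϵ: add q6.
From q6 via ϵ: add q13.
No new states can be added; the closed set is {q0, q2, q5, q6, q7, q8, q9, q10, q12, q13}.

{q0, q2, q5, q6, q7, q8, q9, q10, q12, q13}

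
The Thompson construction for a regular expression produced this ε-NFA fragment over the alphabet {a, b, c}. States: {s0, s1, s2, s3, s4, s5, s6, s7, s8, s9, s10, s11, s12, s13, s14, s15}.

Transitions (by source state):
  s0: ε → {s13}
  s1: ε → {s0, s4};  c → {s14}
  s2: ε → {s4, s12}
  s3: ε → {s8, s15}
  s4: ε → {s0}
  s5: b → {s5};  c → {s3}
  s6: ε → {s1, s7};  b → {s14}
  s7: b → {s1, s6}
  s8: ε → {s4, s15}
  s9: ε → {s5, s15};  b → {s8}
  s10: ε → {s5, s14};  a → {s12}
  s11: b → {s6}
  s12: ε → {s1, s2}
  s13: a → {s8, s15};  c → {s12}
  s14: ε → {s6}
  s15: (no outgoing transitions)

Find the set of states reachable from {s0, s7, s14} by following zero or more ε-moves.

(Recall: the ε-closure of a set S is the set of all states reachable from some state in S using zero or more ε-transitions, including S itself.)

{s0, s1, s4, s6, s7, s13, s14}

Start with {s0, s7, s14}.
From s0 via ε: add s13.
From s14 via ε: add s6.
From s6 via ε: add s1.
From s1 via ε: add s4.
No new states can be added; the closed set is {s0, s1, s4, s6, s7, s13, s14}.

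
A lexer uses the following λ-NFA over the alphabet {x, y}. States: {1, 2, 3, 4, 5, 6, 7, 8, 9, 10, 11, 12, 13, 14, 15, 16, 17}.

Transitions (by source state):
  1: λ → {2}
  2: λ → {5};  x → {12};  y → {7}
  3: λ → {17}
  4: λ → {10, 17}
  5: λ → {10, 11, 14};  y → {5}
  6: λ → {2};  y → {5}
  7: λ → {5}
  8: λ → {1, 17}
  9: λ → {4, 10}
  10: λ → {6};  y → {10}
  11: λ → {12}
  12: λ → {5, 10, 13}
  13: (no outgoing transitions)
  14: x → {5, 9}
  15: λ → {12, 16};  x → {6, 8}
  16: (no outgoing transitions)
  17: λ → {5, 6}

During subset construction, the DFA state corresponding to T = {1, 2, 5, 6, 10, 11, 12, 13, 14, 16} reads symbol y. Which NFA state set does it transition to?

{2, 5, 6, 7, 10, 11, 12, 13, 14}

2 on y → {7}.
5 on y → {5}.
6 on y → {5}.
10 on y → {10}.
No y-transition from 1, 11, 12, 13, 14, 16.
Union after reading y: {5, 7, 10}.
Now take the λ-closure:
From 5 via λ: add 11, 14.
From 10 via λ: add 6.
From 6 via λ: add 2.
From 11 via λ: add 12.
From 12 via λ: add 13.
No new states can be added; the closed set is {2, 5, 6, 7, 10, 11, 12, 13, 14}.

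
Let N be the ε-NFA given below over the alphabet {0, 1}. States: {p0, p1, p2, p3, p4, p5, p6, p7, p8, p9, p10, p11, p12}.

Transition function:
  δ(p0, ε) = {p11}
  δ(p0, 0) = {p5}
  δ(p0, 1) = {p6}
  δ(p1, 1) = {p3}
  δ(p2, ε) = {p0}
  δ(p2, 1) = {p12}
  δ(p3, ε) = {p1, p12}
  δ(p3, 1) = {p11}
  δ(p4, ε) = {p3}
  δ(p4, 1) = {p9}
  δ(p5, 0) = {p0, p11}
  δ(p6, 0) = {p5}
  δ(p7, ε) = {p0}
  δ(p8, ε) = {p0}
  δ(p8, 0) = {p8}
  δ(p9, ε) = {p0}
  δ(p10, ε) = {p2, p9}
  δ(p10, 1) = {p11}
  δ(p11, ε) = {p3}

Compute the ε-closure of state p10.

{p0, p1, p2, p3, p9, p10, p11, p12}

Start with {p10}.
From p10 via ε: add p2, p9.
From p2 via ε: add p0.
From p0 via ε: add p11.
From p11 via ε: add p3.
From p3 via ε: add p1, p12.
No new states can be added; the closed set is {p0, p1, p2, p3, p9, p10, p11, p12}.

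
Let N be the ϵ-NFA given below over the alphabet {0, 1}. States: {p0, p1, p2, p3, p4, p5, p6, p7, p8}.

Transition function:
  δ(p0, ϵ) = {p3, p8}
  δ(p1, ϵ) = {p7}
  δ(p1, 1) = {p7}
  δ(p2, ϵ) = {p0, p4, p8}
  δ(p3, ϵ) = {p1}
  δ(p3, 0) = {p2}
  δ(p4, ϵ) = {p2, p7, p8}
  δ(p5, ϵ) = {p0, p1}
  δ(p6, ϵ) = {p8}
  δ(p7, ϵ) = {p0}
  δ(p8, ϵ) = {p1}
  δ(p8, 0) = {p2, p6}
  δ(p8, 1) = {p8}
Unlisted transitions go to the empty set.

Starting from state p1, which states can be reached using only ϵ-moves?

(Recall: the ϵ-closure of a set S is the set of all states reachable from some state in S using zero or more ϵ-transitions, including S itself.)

{p0, p1, p3, p7, p8}

Start with {p1}.
From p1 via ϵ: add p7.
From p7 via ϵ: add p0.
From p0 via ϵ: add p3, p8.
No new states can be added; the closed set is {p0, p1, p3, p7, p8}.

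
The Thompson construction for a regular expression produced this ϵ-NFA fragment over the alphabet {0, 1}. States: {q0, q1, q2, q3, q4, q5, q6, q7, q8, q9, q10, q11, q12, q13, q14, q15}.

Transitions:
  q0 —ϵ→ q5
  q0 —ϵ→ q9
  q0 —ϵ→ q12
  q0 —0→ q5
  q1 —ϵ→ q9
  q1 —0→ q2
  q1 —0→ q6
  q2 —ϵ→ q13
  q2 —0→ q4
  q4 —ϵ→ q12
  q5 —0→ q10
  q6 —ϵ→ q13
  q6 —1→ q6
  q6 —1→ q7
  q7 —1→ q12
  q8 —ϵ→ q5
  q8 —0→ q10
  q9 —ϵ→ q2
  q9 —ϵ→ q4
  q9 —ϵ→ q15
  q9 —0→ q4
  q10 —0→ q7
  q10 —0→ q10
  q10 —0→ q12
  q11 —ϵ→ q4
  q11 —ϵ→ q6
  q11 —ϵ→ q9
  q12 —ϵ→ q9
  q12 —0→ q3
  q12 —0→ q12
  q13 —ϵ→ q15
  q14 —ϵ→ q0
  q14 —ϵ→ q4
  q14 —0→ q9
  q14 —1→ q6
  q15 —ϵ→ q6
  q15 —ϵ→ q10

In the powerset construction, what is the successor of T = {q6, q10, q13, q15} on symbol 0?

{q2, q4, q6, q7, q9, q10, q12, q13, q15}

q10 on 0 → {q7, q10, q12}.
No 0-transition from q6, q13, q15.
Union after reading 0: {q7, q10, q12}.
Now take the ϵ-closure:
From q12 via ϵ: add q9.
From q9 via ϵ: add q2, q4, q15.
From q2 via ϵ: add q13.
From q15 via ϵ: add q6.
No new states can be added; the closed set is {q2, q4, q6, q7, q9, q10, q12, q13, q15}.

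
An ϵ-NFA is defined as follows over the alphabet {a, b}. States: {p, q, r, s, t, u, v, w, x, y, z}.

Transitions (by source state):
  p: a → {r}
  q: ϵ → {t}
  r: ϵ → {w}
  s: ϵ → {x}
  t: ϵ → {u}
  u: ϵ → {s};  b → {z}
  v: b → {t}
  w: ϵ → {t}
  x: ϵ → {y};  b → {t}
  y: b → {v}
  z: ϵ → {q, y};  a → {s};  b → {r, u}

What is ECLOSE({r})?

Start with {r}.
From r via ϵ: add w.
From w via ϵ: add t.
From t via ϵ: add u.
From u via ϵ: add s.
From s via ϵ: add x.
From x via ϵ: add y.
No new states can be added; the closed set is {r, s, t, u, w, x, y}.

{r, s, t, u, w, x, y}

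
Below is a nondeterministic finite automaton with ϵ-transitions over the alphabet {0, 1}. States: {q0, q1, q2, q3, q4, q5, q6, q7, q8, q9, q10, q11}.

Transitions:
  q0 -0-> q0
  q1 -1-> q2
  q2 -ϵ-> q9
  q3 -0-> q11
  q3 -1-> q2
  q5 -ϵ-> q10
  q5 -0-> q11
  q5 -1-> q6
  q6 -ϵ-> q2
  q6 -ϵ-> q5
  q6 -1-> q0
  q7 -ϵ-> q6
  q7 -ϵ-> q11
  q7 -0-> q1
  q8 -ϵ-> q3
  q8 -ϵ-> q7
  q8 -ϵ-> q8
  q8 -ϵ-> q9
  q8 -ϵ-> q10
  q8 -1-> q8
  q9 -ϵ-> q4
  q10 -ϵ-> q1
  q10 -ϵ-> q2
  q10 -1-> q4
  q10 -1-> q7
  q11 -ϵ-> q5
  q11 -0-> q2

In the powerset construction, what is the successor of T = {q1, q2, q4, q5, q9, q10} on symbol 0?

q5 on 0 → {q11}.
No 0-transition from q1, q2, q4, q9, q10.
Union after reading 0: {q11}.
Now take the ϵ-closure:
From q11 via ϵ: add q5.
From q5 via ϵ: add q10.
From q10 via ϵ: add q1, q2.
From q2 via ϵ: add q9.
From q9 via ϵ: add q4.
No new states can be added; the closed set is {q1, q2, q4, q5, q9, q10, q11}.

{q1, q2, q4, q5, q9, q10, q11}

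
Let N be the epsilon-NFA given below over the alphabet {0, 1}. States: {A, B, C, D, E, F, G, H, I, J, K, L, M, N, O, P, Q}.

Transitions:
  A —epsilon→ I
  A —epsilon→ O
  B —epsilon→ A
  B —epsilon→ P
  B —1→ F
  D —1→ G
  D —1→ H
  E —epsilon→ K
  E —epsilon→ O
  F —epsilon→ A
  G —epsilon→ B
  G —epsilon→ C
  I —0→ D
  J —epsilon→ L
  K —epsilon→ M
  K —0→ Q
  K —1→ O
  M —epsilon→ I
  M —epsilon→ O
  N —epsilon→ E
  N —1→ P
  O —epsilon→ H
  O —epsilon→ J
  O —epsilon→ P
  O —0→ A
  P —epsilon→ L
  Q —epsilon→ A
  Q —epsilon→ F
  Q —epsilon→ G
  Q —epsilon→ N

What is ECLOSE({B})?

Start with {B}.
From B via epsilon: add A, P.
From A via epsilon: add I, O.
From P via epsilon: add L.
From O via epsilon: add H, J.
No new states can be added; the closed set is {A, B, H, I, J, L, O, P}.

{A, B, H, I, J, L, O, P}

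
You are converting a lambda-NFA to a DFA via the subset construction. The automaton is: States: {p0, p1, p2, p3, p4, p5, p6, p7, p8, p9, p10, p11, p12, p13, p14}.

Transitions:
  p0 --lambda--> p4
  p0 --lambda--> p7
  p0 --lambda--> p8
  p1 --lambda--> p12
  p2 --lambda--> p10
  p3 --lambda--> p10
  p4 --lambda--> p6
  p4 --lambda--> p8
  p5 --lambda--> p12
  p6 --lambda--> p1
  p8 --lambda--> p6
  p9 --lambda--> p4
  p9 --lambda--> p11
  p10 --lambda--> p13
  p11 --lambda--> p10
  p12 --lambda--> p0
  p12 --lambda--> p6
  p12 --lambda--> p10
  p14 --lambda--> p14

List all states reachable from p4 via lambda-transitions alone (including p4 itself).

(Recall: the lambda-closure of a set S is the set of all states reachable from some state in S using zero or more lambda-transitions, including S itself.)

{p0, p1, p4, p6, p7, p8, p10, p12, p13}

Start with {p4}.
From p4 via lambda: add p6, p8.
From p6 via lambda: add p1.
From p1 via lambda: add p12.
From p12 via lambda: add p0, p10.
From p0 via lambda: add p7.
From p10 via lambda: add p13.
No new states can be added; the closed set is {p0, p1, p4, p6, p7, p8, p10, p12, p13}.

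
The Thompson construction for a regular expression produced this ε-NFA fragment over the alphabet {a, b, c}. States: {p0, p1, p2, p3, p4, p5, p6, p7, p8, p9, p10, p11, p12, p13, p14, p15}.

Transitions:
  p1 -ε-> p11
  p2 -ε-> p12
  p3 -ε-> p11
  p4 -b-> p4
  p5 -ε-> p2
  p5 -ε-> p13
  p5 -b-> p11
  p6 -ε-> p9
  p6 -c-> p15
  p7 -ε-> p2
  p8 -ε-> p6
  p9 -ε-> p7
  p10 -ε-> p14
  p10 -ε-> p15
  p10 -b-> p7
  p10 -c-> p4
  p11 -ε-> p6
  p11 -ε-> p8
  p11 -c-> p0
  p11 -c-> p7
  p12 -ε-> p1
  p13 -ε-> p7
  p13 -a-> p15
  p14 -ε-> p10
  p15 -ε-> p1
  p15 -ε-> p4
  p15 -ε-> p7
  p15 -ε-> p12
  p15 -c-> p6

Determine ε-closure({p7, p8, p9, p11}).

{p1, p2, p6, p7, p8, p9, p11, p12}

Start with {p7, p8, p9, p11}.
From p7 via ε: add p2.
From p8 via ε: add p6.
From p2 via ε: add p12.
From p12 via ε: add p1.
No new states can be added; the closed set is {p1, p2, p6, p7, p8, p9, p11, p12}.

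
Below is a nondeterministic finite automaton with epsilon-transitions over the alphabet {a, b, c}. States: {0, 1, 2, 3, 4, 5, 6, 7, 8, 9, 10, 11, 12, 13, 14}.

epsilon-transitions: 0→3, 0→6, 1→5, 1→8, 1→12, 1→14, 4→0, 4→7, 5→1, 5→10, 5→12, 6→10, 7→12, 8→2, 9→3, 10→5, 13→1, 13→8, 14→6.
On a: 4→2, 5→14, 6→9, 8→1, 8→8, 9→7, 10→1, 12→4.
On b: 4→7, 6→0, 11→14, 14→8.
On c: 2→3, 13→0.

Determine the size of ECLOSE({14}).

8

Start with {14}.
From 14 via epsilon: add 6.
From 6 via epsilon: add 10.
From 10 via epsilon: add 5.
From 5 via epsilon: add 1, 12.
From 1 via epsilon: add 8.
From 8 via epsilon: add 2.
epsilon-closure = {1, 2, 5, 6, 8, 10, 12, 14}, which has 8 states.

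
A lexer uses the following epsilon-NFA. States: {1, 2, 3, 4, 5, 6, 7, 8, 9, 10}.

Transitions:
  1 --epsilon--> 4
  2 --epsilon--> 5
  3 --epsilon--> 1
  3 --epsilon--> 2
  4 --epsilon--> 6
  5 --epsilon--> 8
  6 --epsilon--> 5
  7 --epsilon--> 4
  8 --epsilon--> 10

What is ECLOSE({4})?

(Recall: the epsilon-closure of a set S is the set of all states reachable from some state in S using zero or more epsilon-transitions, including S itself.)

{4, 5, 6, 8, 10}

Start with {4}.
From 4 via epsilon: add 6.
From 6 via epsilon: add 5.
From 5 via epsilon: add 8.
From 8 via epsilon: add 10.
No new states can be added; the closed set is {4, 5, 6, 8, 10}.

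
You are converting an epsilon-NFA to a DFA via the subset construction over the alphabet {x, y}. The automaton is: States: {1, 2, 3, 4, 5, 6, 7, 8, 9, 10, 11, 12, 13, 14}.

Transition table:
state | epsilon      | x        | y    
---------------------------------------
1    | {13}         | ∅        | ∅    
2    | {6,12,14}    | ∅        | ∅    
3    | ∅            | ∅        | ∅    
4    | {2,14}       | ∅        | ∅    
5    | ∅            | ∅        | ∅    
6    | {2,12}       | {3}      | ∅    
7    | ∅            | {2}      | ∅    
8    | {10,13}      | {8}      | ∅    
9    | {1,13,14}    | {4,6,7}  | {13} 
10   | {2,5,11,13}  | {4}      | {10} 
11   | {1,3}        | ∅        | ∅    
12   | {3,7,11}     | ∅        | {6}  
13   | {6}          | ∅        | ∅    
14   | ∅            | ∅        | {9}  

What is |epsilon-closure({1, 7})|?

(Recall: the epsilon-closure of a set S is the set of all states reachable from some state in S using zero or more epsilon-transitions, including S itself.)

Start with {1, 7}.
From 1 via epsilon: add 13.
From 13 via epsilon: add 6.
From 6 via epsilon: add 2, 12.
From 2 via epsilon: add 14.
From 12 via epsilon: add 3, 11.
epsilon-closure = {1, 2, 3, 6, 7, 11, 12, 13, 14}, which has 9 states.

9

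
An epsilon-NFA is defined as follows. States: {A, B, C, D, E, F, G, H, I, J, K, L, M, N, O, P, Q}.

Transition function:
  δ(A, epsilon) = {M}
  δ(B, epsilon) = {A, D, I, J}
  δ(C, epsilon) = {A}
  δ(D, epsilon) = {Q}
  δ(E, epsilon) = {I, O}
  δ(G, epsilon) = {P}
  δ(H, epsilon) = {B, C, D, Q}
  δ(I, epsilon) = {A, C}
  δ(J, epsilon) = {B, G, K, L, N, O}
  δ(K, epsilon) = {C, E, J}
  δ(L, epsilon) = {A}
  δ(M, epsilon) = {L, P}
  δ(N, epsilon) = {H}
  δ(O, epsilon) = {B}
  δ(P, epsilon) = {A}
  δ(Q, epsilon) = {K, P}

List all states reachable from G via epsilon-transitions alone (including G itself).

Start with {G}.
From G via epsilon: add P.
From P via epsilon: add A.
From A via epsilon: add M.
From M via epsilon: add L.
No new states can be added; the closed set is {A, G, L, M, P}.

{A, G, L, M, P}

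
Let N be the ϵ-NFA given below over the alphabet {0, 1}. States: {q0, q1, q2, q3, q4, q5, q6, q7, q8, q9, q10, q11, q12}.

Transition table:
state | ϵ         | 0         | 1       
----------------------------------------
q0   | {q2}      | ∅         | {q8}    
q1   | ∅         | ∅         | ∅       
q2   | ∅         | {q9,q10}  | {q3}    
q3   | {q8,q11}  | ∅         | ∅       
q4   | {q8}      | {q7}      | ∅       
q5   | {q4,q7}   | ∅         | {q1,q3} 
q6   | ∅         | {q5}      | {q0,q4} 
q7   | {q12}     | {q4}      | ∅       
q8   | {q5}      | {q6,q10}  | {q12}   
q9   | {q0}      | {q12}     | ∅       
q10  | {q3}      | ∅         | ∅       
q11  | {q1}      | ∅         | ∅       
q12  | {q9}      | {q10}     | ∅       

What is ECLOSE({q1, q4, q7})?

{q0, q1, q2, q4, q5, q7, q8, q9, q12}

Start with {q1, q4, q7}.
From q4 via ϵ: add q8.
From q7 via ϵ: add q12.
From q8 via ϵ: add q5.
From q12 via ϵ: add q9.
From q9 via ϵ: add q0.
From q0 via ϵ: add q2.
No new states can be added; the closed set is {q0, q1, q2, q4, q5, q7, q8, q9, q12}.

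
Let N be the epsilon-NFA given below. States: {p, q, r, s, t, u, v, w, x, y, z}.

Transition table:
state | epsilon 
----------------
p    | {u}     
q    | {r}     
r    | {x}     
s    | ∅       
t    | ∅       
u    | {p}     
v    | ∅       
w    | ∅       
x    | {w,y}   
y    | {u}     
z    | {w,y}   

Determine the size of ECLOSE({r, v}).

7

Start with {r, v}.
From r via epsilon: add x.
From x via epsilon: add w, y.
From y via epsilon: add u.
From u via epsilon: add p.
epsilon-closure = {p, r, u, v, w, x, y}, which has 7 states.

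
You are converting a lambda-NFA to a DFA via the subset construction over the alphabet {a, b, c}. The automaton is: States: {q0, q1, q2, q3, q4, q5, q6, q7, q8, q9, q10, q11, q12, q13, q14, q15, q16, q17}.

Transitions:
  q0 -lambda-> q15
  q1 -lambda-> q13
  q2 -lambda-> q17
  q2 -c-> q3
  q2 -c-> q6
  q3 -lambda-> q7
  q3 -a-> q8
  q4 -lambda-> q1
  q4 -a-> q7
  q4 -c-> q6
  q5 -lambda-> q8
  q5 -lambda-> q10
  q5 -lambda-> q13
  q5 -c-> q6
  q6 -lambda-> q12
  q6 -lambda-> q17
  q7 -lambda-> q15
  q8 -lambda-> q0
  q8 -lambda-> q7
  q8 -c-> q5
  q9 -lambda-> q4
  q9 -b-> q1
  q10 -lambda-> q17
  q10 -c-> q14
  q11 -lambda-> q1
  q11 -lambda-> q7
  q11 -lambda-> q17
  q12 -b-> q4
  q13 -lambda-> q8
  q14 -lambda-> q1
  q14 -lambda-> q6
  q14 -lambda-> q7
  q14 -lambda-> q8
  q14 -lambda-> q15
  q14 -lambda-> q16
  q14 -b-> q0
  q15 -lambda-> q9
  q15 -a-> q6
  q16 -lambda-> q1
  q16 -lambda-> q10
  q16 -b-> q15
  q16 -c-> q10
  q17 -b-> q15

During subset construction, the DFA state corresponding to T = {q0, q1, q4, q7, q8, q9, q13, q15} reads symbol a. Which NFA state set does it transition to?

{q0, q1, q4, q6, q7, q8, q9, q12, q13, q15, q17}

q4 on a → {q7}.
q15 on a → {q6}.
No a-transition from q0, q1, q7, q8, q9, q13.
Union after reading a: {q6, q7}.
Now take the lambda-closure:
From q6 via lambda: add q12, q17.
From q7 via lambda: add q15.
From q15 via lambda: add q9.
From q9 via lambda: add q4.
From q4 via lambda: add q1.
From q1 via lambda: add q13.
From q13 via lambda: add q8.
From q8 via lambda: add q0.
No new states can be added; the closed set is {q0, q1, q4, q6, q7, q8, q9, q12, q13, q15, q17}.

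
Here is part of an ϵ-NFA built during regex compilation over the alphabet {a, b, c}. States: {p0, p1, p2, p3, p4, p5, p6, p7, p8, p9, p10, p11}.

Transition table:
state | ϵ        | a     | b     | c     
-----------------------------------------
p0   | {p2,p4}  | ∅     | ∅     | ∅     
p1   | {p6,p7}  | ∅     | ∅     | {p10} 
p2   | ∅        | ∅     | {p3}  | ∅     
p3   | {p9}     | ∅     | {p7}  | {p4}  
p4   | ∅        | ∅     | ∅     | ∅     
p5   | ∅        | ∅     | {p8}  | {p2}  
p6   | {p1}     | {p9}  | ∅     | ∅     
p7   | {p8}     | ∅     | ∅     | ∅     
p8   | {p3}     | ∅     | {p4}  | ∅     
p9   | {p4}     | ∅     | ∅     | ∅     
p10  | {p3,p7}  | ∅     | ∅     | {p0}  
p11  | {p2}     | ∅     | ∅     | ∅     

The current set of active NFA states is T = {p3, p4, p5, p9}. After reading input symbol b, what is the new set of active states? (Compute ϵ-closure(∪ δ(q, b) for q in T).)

{p3, p4, p7, p8, p9}

p3 on b → {p7}.
p5 on b → {p8}.
No b-transition from p4, p9.
Union after reading b: {p7, p8}.
Now take the ϵ-closure:
From p8 via ϵ: add p3.
From p3 via ϵ: add p9.
From p9 via ϵ: add p4.
No new states can be added; the closed set is {p3, p4, p7, p8, p9}.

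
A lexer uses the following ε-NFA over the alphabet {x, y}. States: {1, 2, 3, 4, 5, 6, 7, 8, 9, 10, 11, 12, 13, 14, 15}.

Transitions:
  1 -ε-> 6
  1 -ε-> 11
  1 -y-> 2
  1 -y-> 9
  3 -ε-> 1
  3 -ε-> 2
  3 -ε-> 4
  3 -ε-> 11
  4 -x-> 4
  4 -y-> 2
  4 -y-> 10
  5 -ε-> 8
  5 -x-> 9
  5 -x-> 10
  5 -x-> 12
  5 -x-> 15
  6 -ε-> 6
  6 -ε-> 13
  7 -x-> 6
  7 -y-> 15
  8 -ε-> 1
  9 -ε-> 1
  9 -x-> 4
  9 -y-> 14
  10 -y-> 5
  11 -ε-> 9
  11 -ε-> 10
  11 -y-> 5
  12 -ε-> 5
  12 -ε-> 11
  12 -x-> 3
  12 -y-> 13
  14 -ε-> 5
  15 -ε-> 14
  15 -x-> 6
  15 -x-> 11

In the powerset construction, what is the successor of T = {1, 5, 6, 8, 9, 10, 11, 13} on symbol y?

{1, 2, 5, 6, 8, 9, 10, 11, 13, 14}

1 on y → {2, 9}.
9 on y → {14}.
10 on y → {5}.
11 on y → {5}.
No y-transition from 5, 6, 8, 13.
Union after reading y: {2, 5, 9, 14}.
Now take the ε-closure:
From 5 via ε: add 8.
From 9 via ε: add 1.
From 1 via ε: add 6, 11.
From 6 via ε: add 13.
From 11 via ε: add 10.
No new states can be added; the closed set is {1, 2, 5, 6, 8, 9, 10, 11, 13, 14}.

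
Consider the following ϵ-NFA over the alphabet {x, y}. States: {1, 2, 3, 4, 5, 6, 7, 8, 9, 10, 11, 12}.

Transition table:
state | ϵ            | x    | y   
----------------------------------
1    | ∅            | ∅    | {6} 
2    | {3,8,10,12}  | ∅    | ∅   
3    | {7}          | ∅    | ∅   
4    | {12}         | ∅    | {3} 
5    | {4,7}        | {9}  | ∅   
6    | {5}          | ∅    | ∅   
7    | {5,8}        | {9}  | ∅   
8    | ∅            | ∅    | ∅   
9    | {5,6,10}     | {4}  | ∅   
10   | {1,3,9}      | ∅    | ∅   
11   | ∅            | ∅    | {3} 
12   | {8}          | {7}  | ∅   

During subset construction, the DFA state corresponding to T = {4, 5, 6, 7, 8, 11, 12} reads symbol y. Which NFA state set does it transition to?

{3, 4, 5, 7, 8, 12}

4 on y → {3}.
11 on y → {3}.
No y-transition from 5, 6, 7, 8, 12.
Union after reading y: {3}.
Now take the ϵ-closure:
From 3 via ϵ: add 7.
From 7 via ϵ: add 5, 8.
From 5 via ϵ: add 4.
From 4 via ϵ: add 12.
No new states can be added; the closed set is {3, 4, 5, 7, 8, 12}.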